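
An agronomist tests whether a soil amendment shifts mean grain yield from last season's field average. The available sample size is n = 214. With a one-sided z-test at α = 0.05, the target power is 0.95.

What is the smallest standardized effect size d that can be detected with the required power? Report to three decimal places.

d ≈ 0.225

Need Φ(δ − 1.645) = 0.95, so δ = 1.645 + 1.645 = 3.290.
δ = d·√n ⇒ d = δ/√n = 3.290/√214 = 0.2249.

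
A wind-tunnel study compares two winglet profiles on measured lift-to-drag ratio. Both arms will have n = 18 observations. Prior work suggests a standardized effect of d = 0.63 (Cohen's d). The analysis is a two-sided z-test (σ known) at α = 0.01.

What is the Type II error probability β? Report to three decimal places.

β ≈ 0.754

Noncentrality parameter: δ = d·√(n/2) = 0.63 × √(18/2) = 1.8900
Critical value for a two-sided test at α = 0.01: z_{α/2} = 2.576.
Power = Φ(δ − 2.576) + Φ(−δ − 2.576) = Φ(-0.686) + Φ(-4.466) = 0.2464 + 0.0000 = 0.2464.
Type II error: β = 1 − power = 1 − 0.2464 = 0.7536.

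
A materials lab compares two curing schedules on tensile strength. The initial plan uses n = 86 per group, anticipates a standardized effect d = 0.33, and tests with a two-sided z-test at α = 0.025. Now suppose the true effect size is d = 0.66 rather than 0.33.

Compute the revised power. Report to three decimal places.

With d = 0.66: δ = d·√(n/2) = 0.66 × √(86/2) = 4.3279. Critical value z_{0.0125} = 2.241.
Revised power = Φ(δ − 2.241) + Φ(−δ − 2.241) = Φ(2.087) + Φ(-6.569) = 0.9815 + 0.0000 = 0.9815.

Power ≈ 0.982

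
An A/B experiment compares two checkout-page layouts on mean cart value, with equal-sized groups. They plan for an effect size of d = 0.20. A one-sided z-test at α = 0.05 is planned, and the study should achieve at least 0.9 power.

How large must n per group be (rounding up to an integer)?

Set Φ(δ − 1.645) = 0.9; then δ − 1.645 = Φ⁻¹(0.9) = 1.282, giving δ = 2.926.
δ = d·√(n/2) ⇒ n = 2(δ/d)² = 2 × (2.926 / 0.20)² = 428.19.
Rounding up, n = 429 per group.

n = 429 per group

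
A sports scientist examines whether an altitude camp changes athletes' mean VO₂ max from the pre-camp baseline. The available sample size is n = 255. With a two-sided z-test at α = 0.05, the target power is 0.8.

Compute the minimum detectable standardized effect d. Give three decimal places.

Need Φ(δ − 1.960) = 0.8, so δ = 1.960 + 0.842 = 2.802.
(The second rejection-region term Φ(−δ − z_{α/2}) is negligible and dropped.)
δ = d·√n ⇒ d = δ/√n = 2.802/√255 = 0.1754.

d ≈ 0.175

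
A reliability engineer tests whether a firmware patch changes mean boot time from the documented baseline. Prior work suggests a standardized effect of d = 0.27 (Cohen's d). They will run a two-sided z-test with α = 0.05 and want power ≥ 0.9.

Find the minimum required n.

Set Φ(δ − 1.960) = 0.9; then δ − 1.960 = Φ⁻¹(0.9) = 1.282, giving δ = 3.242.
(The Φ(−δ − z_{α/2}) term is vanishingly small for δ > 0 and is dropped in the standard sample-size formula.)
δ = d·√n ⇒ n = (δ/d)² = (3.242 / 0.27)² = 144.13.
Rounding up, n = 145.

n = 145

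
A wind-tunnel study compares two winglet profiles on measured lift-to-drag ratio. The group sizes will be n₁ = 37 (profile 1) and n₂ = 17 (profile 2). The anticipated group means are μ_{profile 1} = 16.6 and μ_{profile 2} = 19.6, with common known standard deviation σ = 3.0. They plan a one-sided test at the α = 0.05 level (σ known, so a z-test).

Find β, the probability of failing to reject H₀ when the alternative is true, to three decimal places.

β ≈ 0.039

Standardized effect: d = |μ_{profile 1} − μ_{profile 2}| / σ = |16.6 − 19.6| / 3.0 = 1.0000
Noncentrality parameter: δ = d / √(1/n₁ + 1/n₂) = 1.0000 / √(1/37 + 1/17) = 3.4129
Critical value for a one-sided test at α = 0.05: z_α = 1.645.
Power = Φ(δ − 1.645) = Φ(1.768) = 0.9615.
Type II error: β = 1 − power = 1 − 0.9615 = 0.0385.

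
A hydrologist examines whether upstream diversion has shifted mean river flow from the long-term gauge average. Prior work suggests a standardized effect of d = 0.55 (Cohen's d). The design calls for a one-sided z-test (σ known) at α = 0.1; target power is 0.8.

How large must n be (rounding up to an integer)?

Set Φ(δ − 1.282) = 0.8; then δ − 1.282 = Φ⁻¹(0.8) = 0.842, giving δ = 2.123.
δ = d·√n ⇒ n = (δ/d)² = (2.123 / 0.55)² = 14.90.
Round up to the next whole unit.

n = 15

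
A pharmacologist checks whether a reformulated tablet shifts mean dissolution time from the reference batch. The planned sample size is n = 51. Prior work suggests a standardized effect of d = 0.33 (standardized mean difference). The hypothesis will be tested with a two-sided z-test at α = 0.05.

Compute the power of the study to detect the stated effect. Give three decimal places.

Power ≈ 0.654

Noncentrality parameter: δ = d·√n = 0.33 × √51 = 2.3567
Critical value for a two-sided test at α = 0.05: z_{α/2} = 1.960.
Power = Φ(δ − 1.960) + Φ(−δ − 1.960) = Φ(0.397) + Φ(-4.317) = 0.6542 + 0.0000 = 0.6542.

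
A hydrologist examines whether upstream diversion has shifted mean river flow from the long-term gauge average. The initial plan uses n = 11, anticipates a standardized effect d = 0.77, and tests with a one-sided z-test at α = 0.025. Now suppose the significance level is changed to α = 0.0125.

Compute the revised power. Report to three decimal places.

δ = d·√n = 0.77 × √11 = 2.5538 (unchanged). New critical value: z_{0.0125} = 2.241.
Revised power = Φ(δ − 2.241) = Φ(0.312) = 0.6226.

Power ≈ 0.623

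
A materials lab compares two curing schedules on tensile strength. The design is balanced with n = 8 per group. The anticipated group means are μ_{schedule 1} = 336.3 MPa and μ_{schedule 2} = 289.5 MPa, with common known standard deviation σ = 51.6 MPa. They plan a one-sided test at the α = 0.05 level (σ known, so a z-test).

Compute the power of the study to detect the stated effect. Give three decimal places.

Power ≈ 0.567

Standardized effect: d = |μ_{schedule 1} − μ_{schedule 2}| / σ = |336.3 − 289.5| / 51.6 = 0.9070
Noncentrality parameter: δ = d·√(n/2) = 0.9070 × √(8/2) = 1.8140
One-sided α = 0.05 → critical value z_{0.05} = 1.645.
Power = Φ(δ − 1.645) = Φ(0.169) = 0.5671.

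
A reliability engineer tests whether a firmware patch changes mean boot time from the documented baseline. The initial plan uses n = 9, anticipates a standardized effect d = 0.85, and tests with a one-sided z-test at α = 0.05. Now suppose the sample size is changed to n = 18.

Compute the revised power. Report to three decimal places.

With n = 18: δ = d·√n = 0.85 × √18 = 3.6062. Critical value z_{0.05} = 1.645.
Revised power = P(Z > 1.645 − δ) = Φ(1.961) = 0.9751.

Power ≈ 0.975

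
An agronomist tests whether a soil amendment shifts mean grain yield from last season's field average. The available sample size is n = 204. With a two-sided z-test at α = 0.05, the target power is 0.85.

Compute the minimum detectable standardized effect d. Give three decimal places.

Need Φ(δ − 1.960) = 0.85, so δ = 1.960 + 1.036 = 2.996.
(The second rejection-region term Φ(−δ − z_{α/2}) is negligible and dropped.)
δ = d·√n ⇒ d = δ/√n = 2.996/√204 = 0.2098.

d ≈ 0.210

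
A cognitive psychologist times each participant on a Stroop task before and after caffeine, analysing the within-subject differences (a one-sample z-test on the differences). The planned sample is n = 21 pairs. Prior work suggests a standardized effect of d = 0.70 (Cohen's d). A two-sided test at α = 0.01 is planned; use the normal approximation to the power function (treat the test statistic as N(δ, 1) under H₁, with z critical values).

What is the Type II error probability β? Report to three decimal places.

Noncentrality parameter: δ = d·√n = 0.70 × √21 = 3.2078
Two-sided α = 0.01 → critical value z_{0.005} = 2.576.
Power = Φ(δ − 2.576) + Φ(−δ − 2.576) = Φ(0.632) + Φ(-5.784) = 0.7363 + 0.0000 = 0.7363.
Type II error: β = 1 − power = 1 − 0.7363 = 0.2637.

β ≈ 0.264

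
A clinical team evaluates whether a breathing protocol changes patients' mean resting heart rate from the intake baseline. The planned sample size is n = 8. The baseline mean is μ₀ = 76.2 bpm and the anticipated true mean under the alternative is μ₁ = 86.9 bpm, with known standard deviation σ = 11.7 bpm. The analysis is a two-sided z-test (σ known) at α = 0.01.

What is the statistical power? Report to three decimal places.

Power ≈ 0.504

Standardized effect: d = |μ₁ − μ₀| / σ = |86.9 − 76.2| / 11.7 = 0.9145
Noncentrality parameter: δ = d·√n = 0.9145 × √8 = 2.5867
Critical value for a two-sided test at α = 0.01: z_{α/2} = 2.576.
Power = Φ(δ − 2.576) + Φ(−δ − 2.576) = Φ(0.011) + Φ(-5.163) = 0.5043 + 0.0000 = 0.5043.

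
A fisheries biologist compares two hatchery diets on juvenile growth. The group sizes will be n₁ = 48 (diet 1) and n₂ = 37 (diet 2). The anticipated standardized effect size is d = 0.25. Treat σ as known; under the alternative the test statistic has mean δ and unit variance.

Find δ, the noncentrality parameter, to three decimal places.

The noncentrality parameter scales effect size by the design's sample-size factor: δ = d / √(1/n₁ + 1/n₂) = 0.25 / √(1/48 + 1/37) = 1.1428

δ ≈ 1.143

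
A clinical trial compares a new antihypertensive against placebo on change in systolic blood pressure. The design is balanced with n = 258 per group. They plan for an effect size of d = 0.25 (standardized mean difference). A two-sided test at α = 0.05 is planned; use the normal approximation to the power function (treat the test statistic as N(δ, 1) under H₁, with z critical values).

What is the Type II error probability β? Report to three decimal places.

β ≈ 0.190

Noncentrality parameter: δ = d·√(n/2) = 0.25 × √(258/2) = 2.8395
Two-sided α = 0.05 → critical value z_{0.025} = 1.960.
Power = Φ(δ − 1.960) + Φ(−δ − 1.960) = Φ(0.879) + Φ(-4.799) = 0.8104 + 0.0000 = 0.8104.
Type II error: β = 1 − power = 1 − 0.8104 = 0.1896.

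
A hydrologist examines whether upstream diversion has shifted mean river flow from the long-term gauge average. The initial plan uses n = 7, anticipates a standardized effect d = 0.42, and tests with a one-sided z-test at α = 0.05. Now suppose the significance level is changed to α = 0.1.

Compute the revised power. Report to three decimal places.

Power ≈ 0.432

δ = d·√n = 0.42 × √7 = 1.1112 (unchanged). New critical value: z_{0.1} = 1.282.
Revised power = P(Z > 1.282 − δ) = Φ(-0.170) = 0.4324.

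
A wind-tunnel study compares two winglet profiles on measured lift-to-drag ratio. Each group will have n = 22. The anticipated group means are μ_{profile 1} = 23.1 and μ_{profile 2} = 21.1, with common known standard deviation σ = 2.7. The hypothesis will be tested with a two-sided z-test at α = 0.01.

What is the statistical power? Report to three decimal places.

Standardized effect: d = |μ_{profile 1} − μ_{profile 2}| / σ = |23.1 − 21.1| / 2.7 = 0.7407
Noncentrality parameter: λ = d·√(n/2) = 0.7407 × √(22/2) = 2.4568
Critical value for a two-sided test at α = 0.01: z_{α/2} = 2.576.
Power = Φ(λ − 2.576) + Φ(−λ − 2.576) = Φ(-0.119) + Φ(-5.033) = 0.4526 + 0.0000 = 0.4526.

Power ≈ 0.453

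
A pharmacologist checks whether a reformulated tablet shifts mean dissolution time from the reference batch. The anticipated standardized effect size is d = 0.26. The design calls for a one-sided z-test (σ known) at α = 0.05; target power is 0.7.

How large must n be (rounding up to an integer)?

n = 70

Set Φ(δ − 1.645) = 0.7; then δ − 1.645 = Φ⁻¹(0.7) = 0.524, giving δ = 2.169.
δ = d·√n ⇒ n = (δ/d)² = (2.169 / 0.26)² = 69.61.
Rounding up, n = 70.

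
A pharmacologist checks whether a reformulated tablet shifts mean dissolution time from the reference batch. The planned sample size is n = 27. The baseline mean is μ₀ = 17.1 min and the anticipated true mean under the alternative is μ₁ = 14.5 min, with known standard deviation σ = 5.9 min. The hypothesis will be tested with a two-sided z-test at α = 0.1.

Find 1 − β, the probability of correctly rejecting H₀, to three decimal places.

Standardized effect: d = |μ₁ − μ₀| / σ = |14.5 − 17.1| / 5.9 = 0.4407
Noncentrality parameter: δ = d·√n = 0.4407 × √27 = 2.2898
Two-sided α = 0.1 → critical value z_{0.05} = 1.645.
Power = Φ(δ − 1.645) + Φ(−δ − 1.645) = Φ(0.645) + Φ(-3.935) = 0.7405 + 0.0000 = 0.7406.

Power ≈ 0.741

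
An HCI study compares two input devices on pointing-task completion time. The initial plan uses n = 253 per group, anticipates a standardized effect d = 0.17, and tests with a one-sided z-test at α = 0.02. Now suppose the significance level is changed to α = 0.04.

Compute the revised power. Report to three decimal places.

δ = d·√(n/2) = 0.17 × √(253/2) = 1.9120 (unchanged). New critical value: z_{0.04} = 1.751.
Revised power = Φ(δ − 1.751) = Φ(0.161) = 0.5641.

Power ≈ 0.564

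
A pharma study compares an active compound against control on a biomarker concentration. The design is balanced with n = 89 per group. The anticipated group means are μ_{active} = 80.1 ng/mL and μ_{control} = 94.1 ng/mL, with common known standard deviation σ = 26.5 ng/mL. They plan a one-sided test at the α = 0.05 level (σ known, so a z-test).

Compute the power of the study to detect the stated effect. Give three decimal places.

Standardized effect: d = |μ_{active} − μ_{control}| / σ = |80.1 − 94.1| / 26.5 = 0.5283
Noncentrality parameter: δ = d·√(n/2) = 0.5283 × √(89/2) = 3.5242
Critical value for a one-sided test at α = 0.05: z_α = 1.645.
Power = Φ(δ − 1.645) = Φ(1.879) = 0.9699.

Power ≈ 0.970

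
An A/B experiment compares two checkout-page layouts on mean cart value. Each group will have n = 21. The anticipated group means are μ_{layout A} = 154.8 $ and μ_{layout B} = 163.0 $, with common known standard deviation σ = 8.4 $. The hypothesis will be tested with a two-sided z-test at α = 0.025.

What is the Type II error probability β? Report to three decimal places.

β ≈ 0.178

Standardized effect: d = |μ_{layout A} − μ_{layout B}| / σ = |154.8 − 163.0| / 8.4 = 0.9762
Noncentrality parameter: δ = d·√(n/2) = 0.9762 × √(21/2) = 3.1632
Two-sided α = 0.025 → critical value z_{0.0125} = 2.241.
Power = Φ(δ − 2.241) + Φ(−δ − 2.241) = Φ(0.922) + Φ(-5.405) = 0.8217 + 0.0000 = 0.8217.
Type II error: β = 1 − power = 1 − 0.8217 = 0.1783.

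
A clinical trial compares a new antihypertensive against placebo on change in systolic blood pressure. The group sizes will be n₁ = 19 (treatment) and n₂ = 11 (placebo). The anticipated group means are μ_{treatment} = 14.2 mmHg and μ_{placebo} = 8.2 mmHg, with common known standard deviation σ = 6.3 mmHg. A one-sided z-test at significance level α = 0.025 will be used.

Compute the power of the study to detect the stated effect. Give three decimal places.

Power ≈ 0.710

Standardized effect: d = |μ_{treatment} − μ_{placebo}| / σ = |14.2 − 8.2| / 6.3 = 0.9524
Noncentrality parameter: δ = d / √(1/n₁ + 1/n₂) = 0.9524 / √(1/19 + 1/11) = 2.5138
One-sided α = 0.025 → critical value z_{0.025} = 1.960.
Power = P(Z > 1.960 − δ) = Φ(0.554) = 0.7101.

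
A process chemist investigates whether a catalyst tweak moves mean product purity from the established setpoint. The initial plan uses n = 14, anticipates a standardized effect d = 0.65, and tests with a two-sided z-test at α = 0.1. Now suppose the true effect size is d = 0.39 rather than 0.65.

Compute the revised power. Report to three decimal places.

With d = 0.39: δ = d·√n = 0.39 × √14 = 1.4592. Critical value z_{0.05} = 1.645.
Revised power = Φ(δ − 1.645) + Φ(−δ − 1.645) = Φ(-0.186) + Φ(-3.104) = 0.4264 + 0.0010 = 0.4273.

Power ≈ 0.427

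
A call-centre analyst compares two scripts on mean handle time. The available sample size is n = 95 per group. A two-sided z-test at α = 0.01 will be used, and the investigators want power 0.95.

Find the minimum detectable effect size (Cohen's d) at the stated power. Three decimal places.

d ≈ 0.612

Need Φ(δ − 2.576) = 0.95, so δ = 2.576 + 1.645 = 4.221.
(The second rejection-region term Φ(−δ − z_{α/2}) is negligible and dropped.)
δ = d·√(n/2) ⇒ d = δ/√(n/2) = 4.221/√(95/2) = 0.6124.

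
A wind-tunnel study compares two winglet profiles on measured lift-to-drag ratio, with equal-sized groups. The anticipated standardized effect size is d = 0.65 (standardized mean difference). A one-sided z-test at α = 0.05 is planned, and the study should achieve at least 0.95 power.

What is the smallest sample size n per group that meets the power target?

Set Φ(δ − 1.645) = 0.95; then δ − 1.645 = Φ⁻¹(0.95) = 1.645, giving δ = 3.290.
δ = d·√(n/2) ⇒ n = 2(δ/d)² = 2 × (3.290 / 0.65)² = 51.23.
Rounding up, n = 52 per group.

n = 52 per group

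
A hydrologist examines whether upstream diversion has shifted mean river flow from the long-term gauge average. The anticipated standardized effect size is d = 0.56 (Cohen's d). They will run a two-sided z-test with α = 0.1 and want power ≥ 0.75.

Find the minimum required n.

Set Φ(δ − 1.645) = 0.75; then δ − 1.645 = Φ⁻¹(0.75) = 0.674, giving δ = 2.319.
(The Φ(−δ − z_{α/2}) term is vanishingly small for δ > 0 and is dropped in the standard sample-size formula.)
δ = d·√n ⇒ n = (δ/d)² = (2.319 / 0.56)² = 17.15.
Round up to the next whole unit.

n = 18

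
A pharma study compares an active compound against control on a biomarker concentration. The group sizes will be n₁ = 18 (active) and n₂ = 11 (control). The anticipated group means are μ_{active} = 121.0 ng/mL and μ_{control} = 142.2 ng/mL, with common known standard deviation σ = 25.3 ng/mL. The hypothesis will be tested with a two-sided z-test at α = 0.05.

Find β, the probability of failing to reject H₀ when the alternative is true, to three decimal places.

Standardized effect: d = |μ_{active} − μ_{control}| / σ = |121.0 − 142.2| / 25.3 = 0.8379
Noncentrality parameter: δ = d / √(1/n₁ + 1/n₂) = 0.8379 / √(1/18 + 1/11) = 2.1895
Critical value for a two-sided test at α = 0.05: z_{α/2} = 1.960.
Power = Φ(δ − 1.960) + Φ(−δ − 1.960) = Φ(0.230) + Φ(-4.149) = 0.5908 + 0.0000 = 0.5908.
Type II error: β = 1 − power = 1 − 0.5908 = 0.4092.

β ≈ 0.409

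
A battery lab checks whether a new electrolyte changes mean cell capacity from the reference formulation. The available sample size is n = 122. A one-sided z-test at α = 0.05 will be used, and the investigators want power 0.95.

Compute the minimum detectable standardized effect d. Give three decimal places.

d ≈ 0.298

Required noncentrality: δ = z_{0.05} + z_{0.05} = 1.645 + 1.645 = 3.290.
δ = d·√n ⇒ d = δ/√n = 3.290/√122 = 0.2978.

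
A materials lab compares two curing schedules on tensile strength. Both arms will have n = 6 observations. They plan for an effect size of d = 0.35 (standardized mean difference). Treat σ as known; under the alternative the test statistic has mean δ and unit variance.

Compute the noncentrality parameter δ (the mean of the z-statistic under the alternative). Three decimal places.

δ ≈ 0.606

The noncentrality parameter scales effect size by the design's sample-size factor: δ = d·√(n/2) = 0.35 × √(6/2) = 0.6062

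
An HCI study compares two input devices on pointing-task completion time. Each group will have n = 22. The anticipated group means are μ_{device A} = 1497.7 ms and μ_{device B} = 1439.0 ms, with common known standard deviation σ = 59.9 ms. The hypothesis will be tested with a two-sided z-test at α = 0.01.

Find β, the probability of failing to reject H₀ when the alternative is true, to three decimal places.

β ≈ 0.250

Standardized effect: d = |μ_{device A} − μ_{device B}| / σ = |1497.7 − 1439.0| / 59.9 = 0.9800
Noncentrality parameter: δ = d·√(n/2) = 0.9800 × √(22/2) = 3.2502
Critical value for a two-sided test at α = 0.01: z_{α/2} = 2.576.
Power = Φ(δ − 2.576) + Φ(−δ − 2.576) = Φ(0.674) + Φ(-5.826) = 0.7500 + 0.0000 = 0.7500.
Type II error: β = 1 − power = 1 − 0.7500 = 0.2500.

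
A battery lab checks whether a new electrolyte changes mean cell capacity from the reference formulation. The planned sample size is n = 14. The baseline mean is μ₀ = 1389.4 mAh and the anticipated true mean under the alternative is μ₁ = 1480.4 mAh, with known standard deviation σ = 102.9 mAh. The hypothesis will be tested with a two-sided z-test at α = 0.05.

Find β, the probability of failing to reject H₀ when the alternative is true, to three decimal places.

β ≈ 0.089

Standardized effect: d = |μ₁ − μ₀| / σ = |1480.4 − 1389.4| / 102.9 = 0.8844
Noncentrality parameter: δ = d·√n = 0.8844 × √14 = 3.3089
Critical value for a two-sided test at α = 0.05: z_{α/2} = 1.960.
Power = Φ(δ − 1.960) + Φ(−δ − 1.960) = Φ(1.349) + Φ(-5.269) = 0.9113 + 0.0000 = 0.9113.
Type II error: β = 1 − power = 1 − 0.9113 = 0.0887.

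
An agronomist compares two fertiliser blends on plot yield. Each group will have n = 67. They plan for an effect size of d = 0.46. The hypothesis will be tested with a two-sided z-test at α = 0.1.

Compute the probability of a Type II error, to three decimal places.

Noncentrality parameter: δ = d·√(n/2) = 0.46 × √(67/2) = 2.6624
Critical value for a two-sided test at α = 0.1: z_{α/2} = 1.645.
Power = Φ(δ − 1.645) + Φ(−δ − 1.645) = Φ(1.018) + Φ(-4.307) = 0.8456 + 0.0000 = 0.8456.
Type II error: β = 1 − power = 1 − 0.8456 = 0.1544.

β ≈ 0.154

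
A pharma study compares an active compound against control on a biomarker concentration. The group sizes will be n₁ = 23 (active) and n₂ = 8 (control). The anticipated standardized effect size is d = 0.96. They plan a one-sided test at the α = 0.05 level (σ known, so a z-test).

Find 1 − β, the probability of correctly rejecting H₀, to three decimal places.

Power ≈ 0.756

Noncentrality parameter: δ = d / √(1/n₁ + 1/n₂) = 0.96 / √(1/23 + 1/8) = 2.3388
One-sided α = 0.05 → critical value z_{0.05} = 1.645.
Power = P(Z > 1.645 − δ) = Φ(0.694) = 0.7562.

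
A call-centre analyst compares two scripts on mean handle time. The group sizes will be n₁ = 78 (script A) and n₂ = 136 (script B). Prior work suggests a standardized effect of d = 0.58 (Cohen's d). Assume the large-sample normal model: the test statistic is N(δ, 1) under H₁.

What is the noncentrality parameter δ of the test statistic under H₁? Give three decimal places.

δ = d / √(1/n₁ + 1/n₂) = 0.58 / √(1/78 + 1/136) = 4.0835

δ ≈ 4.084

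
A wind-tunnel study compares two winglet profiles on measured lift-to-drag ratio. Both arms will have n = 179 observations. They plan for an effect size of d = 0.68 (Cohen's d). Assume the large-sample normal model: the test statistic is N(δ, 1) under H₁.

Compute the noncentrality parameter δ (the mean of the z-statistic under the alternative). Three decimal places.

δ ≈ 6.433

δ = d·√(n/2) = 0.68 × √(179/2) = 6.4331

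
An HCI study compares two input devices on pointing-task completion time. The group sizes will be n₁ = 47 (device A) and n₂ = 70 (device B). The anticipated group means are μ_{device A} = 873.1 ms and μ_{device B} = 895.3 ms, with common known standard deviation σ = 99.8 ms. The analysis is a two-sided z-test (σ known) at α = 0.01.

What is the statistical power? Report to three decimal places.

Standardized effect: d = |μ_{device A} − μ_{device B}| / σ = |873.1 − 895.3| / 99.8 = 0.2224
Noncentrality parameter: δ = d / √(1/n₁ + 1/n₂) = 0.2224 / √(1/47 + 1/70) = 1.1796
Two-sided α = 0.01 → critical value z_{0.005} = 2.576.
Power = Φ(δ − 2.576) + Φ(−δ − 2.576) = Φ(-1.396) + Φ(-3.755) = 0.0813 + 0.0001 = 0.0814.

Power ≈ 0.081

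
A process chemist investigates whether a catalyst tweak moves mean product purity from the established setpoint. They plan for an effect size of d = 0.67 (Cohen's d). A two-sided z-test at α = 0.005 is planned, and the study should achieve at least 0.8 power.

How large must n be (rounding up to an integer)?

Set Φ(δ − 2.807) = 0.8; then δ − 2.807 = Φ⁻¹(0.8) = 0.842, giving δ = 3.649.
(For δ > 0 the lower-tail rejection region contributes negligibly to power, so the one-term inversion is standard.)
δ = d·√n ⇒ n = (δ/d)² = (3.649 / 0.67)² = 29.66.
Rounding up, n = 30.

n = 30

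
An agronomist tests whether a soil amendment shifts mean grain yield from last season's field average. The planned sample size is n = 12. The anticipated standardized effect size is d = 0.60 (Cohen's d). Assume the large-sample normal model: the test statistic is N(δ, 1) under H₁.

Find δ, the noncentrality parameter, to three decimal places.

δ ≈ 2.078

δ = d·√n = 0.60 × √12 = 2.0785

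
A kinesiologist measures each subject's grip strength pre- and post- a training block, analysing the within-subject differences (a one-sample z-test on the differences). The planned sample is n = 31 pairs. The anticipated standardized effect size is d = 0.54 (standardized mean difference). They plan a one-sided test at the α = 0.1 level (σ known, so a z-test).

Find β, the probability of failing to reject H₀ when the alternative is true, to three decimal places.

β ≈ 0.042

Noncentrality parameter: δ = d·√n = 0.54 × √31 = 3.0066
Critical value for a one-sided test at α = 0.1: z_α = 1.282.
Power = Φ(δ − 1.282) = Φ(1.725) = 0.9577.
Type II error: β = 1 − power = 1 − 0.9577 = 0.0423.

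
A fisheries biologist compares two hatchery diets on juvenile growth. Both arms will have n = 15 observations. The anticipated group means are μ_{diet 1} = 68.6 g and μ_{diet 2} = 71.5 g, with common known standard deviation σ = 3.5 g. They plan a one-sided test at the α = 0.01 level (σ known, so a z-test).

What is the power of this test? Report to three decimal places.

Standardized effect: d = |μ_{diet 1} − μ_{diet 2}| / σ = |68.6 − 71.5| / 3.5 = 0.8286
Noncentrality parameter: λ = d·√(n/2) = 0.8286 × √(15/2) = 2.2691
Critical value for a one-sided test at α = 0.01: z_α = 2.326.
Power = P(Z > 2.326 − λ) = Φ(-0.057) = 0.4772.

Power ≈ 0.477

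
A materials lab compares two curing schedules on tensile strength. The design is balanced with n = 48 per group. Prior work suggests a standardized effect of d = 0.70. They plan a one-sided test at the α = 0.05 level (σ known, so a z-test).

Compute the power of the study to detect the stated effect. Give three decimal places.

Power ≈ 0.963

Noncentrality parameter: δ = d·√(n/2) = 0.70 × √(48/2) = 3.4293
One-sided α = 0.05 → critical value z_{0.05} = 1.645.
Power = P(Z > 1.645 − δ) = Φ(1.784) = 0.9628.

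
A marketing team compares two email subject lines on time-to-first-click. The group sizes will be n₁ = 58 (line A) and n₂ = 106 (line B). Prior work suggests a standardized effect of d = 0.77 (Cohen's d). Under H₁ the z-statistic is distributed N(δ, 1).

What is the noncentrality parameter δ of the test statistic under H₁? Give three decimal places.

The noncentrality parameter scales effect size by the design's sample-size factor: δ = d / √(1/n₁ + 1/n₂) = 0.77 / √(1/58 + 1/106) = 4.7145

δ ≈ 4.715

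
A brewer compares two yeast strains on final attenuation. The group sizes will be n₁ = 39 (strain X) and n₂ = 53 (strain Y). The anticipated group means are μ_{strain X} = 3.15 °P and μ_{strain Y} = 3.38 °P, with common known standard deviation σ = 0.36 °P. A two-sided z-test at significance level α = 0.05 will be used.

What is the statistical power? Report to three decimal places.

Standardized effect: d = |μ_{strain X} − μ_{strain Y}| / σ = |3.15 − 3.38| / 0.36 = 0.6389
Noncentrality parameter: δ = d / √(1/n₁ + 1/n₂) = 0.6389 / √(1/39 + 1/53) = 3.0283
Critical value for a two-sided test at α = 0.05: z_{α/2} = 1.960.
Power = Φ(δ − 1.960) + Φ(−δ − 1.960) = Φ(1.068) + Φ(-4.988) = 0.8573 + 0.0000 = 0.8573.

Power ≈ 0.857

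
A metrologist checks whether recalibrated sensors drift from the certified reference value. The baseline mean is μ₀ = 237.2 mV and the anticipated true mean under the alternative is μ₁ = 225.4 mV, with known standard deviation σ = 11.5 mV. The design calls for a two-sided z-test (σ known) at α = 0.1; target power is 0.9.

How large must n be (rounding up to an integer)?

n = 9

Standardized effect: d = |μ₁ − μ₀| / σ = |225.4 − 237.2| / 11.5 = 1.0261
For power 0.9 need Φ(δ − z_{0.05}) = 0.9, so δ = z_{0.05} + z_{0.10} = 1.645 + 1.282 = 2.926.
(Ignoring the negligible lower-tail rejection probability gives the usual closed-form inversion.)
δ = d·√n ⇒ n = (δ/d)² = (2.926 / 1.0261)² = 8.13.
Round up to the next whole unit.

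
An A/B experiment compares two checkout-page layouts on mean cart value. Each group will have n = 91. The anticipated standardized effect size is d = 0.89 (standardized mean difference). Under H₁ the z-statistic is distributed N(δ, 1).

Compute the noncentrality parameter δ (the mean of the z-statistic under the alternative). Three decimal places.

δ = d·√(n/2) = 0.89 × √(91/2) = 6.0034

δ ≈ 6.003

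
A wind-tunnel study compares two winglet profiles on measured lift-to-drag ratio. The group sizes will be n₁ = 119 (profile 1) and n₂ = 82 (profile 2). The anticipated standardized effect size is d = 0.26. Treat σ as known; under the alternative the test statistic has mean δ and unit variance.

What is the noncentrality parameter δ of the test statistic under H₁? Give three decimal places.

δ = d / √(1/n₁ + 1/n₂) = 0.26 / √(1/119 + 1/82) = 1.8116

δ ≈ 1.812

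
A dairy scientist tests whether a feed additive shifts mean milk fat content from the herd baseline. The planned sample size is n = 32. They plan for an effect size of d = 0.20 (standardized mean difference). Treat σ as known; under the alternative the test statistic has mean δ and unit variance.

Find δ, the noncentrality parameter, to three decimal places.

δ = d·√n = 0.20 × √32 = 1.1314

δ ≈ 1.131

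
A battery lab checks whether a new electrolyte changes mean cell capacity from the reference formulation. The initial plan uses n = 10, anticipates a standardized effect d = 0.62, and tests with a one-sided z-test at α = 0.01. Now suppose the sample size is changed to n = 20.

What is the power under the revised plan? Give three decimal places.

With n = 20: δ = d·√n = 0.62 × √20 = 2.7727. Critical value z_{0.01} = 2.326.
Revised power = P(Z > 2.326 − δ) = Φ(0.446) = 0.6723.

Power ≈ 0.672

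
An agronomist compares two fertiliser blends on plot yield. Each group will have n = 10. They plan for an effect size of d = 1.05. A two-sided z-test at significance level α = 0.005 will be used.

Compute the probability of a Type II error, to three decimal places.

β ≈ 0.677

Noncentrality parameter: δ = d·√(n/2) = 1.05 × √(10/2) = 2.3479
Critical value for a two-sided test at α = 0.005: z_{α/2} = 2.807.
Power = Φ(δ − 2.807) + Φ(−δ − 2.807) = Φ(-0.459) + Φ(-5.155) = 0.3231 + 0.0000 = 0.3231.
Type II error: β = 1 − power = 1 − 0.3231 = 0.6769.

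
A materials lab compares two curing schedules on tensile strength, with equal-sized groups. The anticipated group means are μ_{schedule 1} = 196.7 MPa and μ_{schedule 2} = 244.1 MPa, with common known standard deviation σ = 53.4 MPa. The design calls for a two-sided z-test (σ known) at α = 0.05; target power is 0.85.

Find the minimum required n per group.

n = 23 per group

Standardized effect: d = |μ_{schedule 1} − μ_{schedule 2}| / σ = |196.7 − 244.1| / 53.4 = 0.8876
For power 0.85 need Φ(δ − z_{0.025}) = 0.85, so δ = z_{0.025} + z_{0.15} = 1.960 + 1.036 = 2.996.
(Ignoring the negligible lower-tail rejection probability gives the usual closed-form inversion.)
δ = d·√(n/2) ⇒ n = 2(δ/d)² = 2 × (2.996 / 0.8876)² = 22.79.
Round up to the next whole unit.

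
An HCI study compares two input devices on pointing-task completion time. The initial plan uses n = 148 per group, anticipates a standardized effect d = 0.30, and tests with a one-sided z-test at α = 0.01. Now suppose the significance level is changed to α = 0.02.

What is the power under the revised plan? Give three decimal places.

δ = d·√(n/2) = 0.30 × √(148/2) = 2.5807 (unchanged). New critical value: z_{0.02} = 2.054.
Revised power = P(Z > 2.054 − δ) = Φ(0.527) = 0.7009.

Power ≈ 0.701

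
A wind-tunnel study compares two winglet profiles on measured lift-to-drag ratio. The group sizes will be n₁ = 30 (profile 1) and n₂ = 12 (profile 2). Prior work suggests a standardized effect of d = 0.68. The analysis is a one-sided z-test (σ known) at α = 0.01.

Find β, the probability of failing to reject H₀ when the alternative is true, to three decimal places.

Noncentrality parameter: δ = d / √(1/n₁ + 1/n₂) = 0.68 / √(1/30 + 1/12) = 1.9908
Critical value for a one-sided test at α = 0.01: z_α = 2.326.
Power = Φ(δ − 2.326) = Φ(-0.336) = 0.3686.
Type II error: β = 1 − power = 1 − 0.3686 = 0.6314.

β ≈ 0.631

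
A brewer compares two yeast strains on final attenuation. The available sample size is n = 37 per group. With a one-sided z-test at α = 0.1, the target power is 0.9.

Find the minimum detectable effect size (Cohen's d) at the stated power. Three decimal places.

d ≈ 0.596

Need Φ(δ − 1.282) = 0.9, so δ = 1.282 + 1.282 = 2.563.
δ = d·√(n/2) ⇒ d = δ/√(n/2) = 2.563/√(37/2) = 0.5959.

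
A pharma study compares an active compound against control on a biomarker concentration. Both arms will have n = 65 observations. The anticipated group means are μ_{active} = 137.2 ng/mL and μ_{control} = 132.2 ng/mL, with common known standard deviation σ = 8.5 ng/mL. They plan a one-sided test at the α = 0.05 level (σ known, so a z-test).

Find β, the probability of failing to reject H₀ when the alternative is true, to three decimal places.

β ≈ 0.044

Standardized effect: d = |μ_{active} − μ_{control}| / σ = |137.2 − 132.2| / 8.5 = 0.5882
Noncentrality parameter: δ = d·√(n/2) = 0.5882 × √(65/2) = 3.3535
One-sided α = 0.05 → critical value z_{0.05} = 1.645.
Power = Φ(δ − 1.645) = Φ(1.709) = 0.9562.
Type II error: β = 1 − power = 1 − 0.9562 = 0.0438.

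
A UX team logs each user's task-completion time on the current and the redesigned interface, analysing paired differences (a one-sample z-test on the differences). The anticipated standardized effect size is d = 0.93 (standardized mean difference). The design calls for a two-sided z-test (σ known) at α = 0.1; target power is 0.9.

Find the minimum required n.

n = 10

For power 0.9 need Φ(δ − z_{0.05}) = 0.9, so δ = z_{0.05} + z_{0.10} = 1.645 + 1.282 = 2.926.
(For δ > 0 the lower-tail rejection region contributes negligibly to power, so the one-term inversion is standard.)
δ = d·√n ⇒ n = (δ/d)² = (2.926 / 0.93)² = 9.90.
Round up to the next whole unit.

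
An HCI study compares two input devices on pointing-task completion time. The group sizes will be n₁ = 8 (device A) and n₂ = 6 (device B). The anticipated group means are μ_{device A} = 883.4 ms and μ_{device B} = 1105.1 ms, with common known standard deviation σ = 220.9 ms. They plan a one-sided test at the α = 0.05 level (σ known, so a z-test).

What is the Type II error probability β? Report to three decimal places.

Standardized effect: d = |μ_{device A} − μ_{device B}| / σ = |883.4 − 1105.1| / 220.9 = 1.0036
Noncentrality parameter: δ = d / √(1/n₁ + 1/n₂) = 1.0036 / √(1/8 + 1/6) = 1.8583
Critical value for a one-sided test at α = 0.05: z_α = 1.645.
Power = Φ(δ − 1.645) = Φ(0.213) = 0.5845.
Type II error: β = 1 − power = 1 − 0.5845 = 0.4155.

β ≈ 0.415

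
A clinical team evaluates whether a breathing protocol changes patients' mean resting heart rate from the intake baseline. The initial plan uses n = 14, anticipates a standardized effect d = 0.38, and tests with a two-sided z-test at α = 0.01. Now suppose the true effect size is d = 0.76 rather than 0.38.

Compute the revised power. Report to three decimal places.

With d = 0.76: δ = d·√n = 0.76 × √14 = 2.8437. Critical value z_{0.005} = 2.576.
Revised power = Φ(δ − 2.576) + Φ(−δ − 2.576) = Φ(0.268) + Φ(-5.419) = 0.6056 + 0.0000 = 0.6056.

Power ≈ 0.606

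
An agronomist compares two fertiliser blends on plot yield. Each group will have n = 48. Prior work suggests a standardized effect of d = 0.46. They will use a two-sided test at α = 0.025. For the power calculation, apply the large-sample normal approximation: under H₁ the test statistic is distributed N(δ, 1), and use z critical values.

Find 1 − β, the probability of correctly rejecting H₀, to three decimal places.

Power ≈ 0.505

Noncentrality parameter: δ = d·√(n/2) = 0.46 × √(48/2) = 2.2535
Two-sided α = 0.025 → critical value z_{0.0125} = 2.241.
Power = Φ(δ − 2.241) + Φ(−δ − 2.241) = Φ(0.012) + Φ(-4.495) = 0.5048 + 0.0000 = 0.5048.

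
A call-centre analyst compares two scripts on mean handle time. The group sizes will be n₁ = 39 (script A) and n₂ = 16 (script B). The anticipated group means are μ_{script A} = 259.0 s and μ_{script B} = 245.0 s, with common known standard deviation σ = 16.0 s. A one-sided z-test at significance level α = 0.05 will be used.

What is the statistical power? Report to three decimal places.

Standardized effect: d = |μ_{script A} − μ_{script B}| / σ = |259.0 − 245.0| / 16.0 = 0.8750
Noncentrality parameter: δ = d / √(1/n₁ + 1/n₂) = 0.8750 / √(1/39 + 1/16) = 2.9473
Critical value for a one-sided test at α = 0.05: z_α = 1.645.
Power = P(Z > 1.645 − δ) = Φ(1.302) = 0.9036.

Power ≈ 0.904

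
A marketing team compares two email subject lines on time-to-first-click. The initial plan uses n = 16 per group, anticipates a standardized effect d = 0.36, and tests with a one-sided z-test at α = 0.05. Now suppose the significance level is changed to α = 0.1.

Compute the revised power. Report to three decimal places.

Power ≈ 0.396

δ = d·√(n/2) = 0.36 × √(16/2) = 1.0182 (unchanged). New critical value: z_{0.1} = 1.282.
Revised power = Φ(δ − 1.282) = Φ(-0.263) = 0.3962.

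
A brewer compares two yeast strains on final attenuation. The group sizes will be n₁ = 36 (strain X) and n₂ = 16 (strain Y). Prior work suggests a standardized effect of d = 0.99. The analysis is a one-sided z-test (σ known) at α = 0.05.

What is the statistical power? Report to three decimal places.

Power ≈ 0.951

Noncentrality parameter: δ = d / √(1/n₁ + 1/n₂) = 0.99 / √(1/36 + 1/16) = 3.2949
Critical value for a one-sided test at α = 0.05: z_α = 1.645.
Power = Φ(δ − 1.645) = Φ(1.650) = 0.9505.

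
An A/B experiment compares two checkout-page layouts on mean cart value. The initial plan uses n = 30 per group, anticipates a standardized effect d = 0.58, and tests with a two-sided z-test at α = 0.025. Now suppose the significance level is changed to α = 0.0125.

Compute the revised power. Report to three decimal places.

Power ≈ 0.401

δ = d·√(n/2) = 0.58 × √(30/2) = 2.2463 (unchanged). New critical value: z_{0.0063} = 2.498.
Revised power = Φ(δ − 2.498) + Φ(−δ − 2.498) = Φ(-0.251) + Φ(-4.744) = 0.4008 + 0.0000 = 0.4008.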